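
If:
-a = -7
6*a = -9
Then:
No Solution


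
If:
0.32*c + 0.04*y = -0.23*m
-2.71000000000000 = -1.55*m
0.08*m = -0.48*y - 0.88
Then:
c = -0.99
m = 1.75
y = -2.12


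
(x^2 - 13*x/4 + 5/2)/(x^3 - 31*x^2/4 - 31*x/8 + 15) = 2*(x - 2)/(2*x^2 - 13*x - 24)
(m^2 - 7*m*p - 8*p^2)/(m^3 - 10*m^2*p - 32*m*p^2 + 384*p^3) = (-m - p)/(-m^2 + 2*m*p + 48*p^2)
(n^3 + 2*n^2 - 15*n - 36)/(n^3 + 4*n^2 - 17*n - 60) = (n + 3)/(n + 5)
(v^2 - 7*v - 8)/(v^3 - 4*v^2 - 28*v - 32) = (v + 1)/(v^2 + 4*v + 4)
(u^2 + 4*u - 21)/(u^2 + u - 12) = (u + 7)/(u + 4)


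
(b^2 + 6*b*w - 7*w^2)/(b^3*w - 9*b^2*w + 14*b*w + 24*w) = (b^2 + 6*b*w - 7*w^2)/(w*(b^3 - 9*b^2 + 14*b + 24))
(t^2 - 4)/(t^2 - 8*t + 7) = (t^2 - 4)/(t^2 - 8*t + 7)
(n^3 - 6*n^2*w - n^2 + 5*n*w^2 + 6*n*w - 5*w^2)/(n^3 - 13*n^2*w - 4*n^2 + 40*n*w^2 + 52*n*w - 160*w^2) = (-n^2 + n*w + n - w)/(-n^2 + 8*n*w + 4*n - 32*w)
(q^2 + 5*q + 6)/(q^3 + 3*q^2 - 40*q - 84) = (q + 3)/(q^2 + q - 42)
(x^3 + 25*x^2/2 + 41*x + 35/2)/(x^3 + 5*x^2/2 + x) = (x^2 + 12*x + 35)/(x*(x + 2))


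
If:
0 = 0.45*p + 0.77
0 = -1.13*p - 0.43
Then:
No Solution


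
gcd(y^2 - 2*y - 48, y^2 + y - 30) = y + 6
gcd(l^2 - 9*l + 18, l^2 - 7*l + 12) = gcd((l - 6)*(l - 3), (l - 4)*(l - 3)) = l - 3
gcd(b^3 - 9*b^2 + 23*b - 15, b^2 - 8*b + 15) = b^2 - 8*b + 15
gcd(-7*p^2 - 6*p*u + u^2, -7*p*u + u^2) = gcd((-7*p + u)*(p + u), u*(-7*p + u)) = 7*p - u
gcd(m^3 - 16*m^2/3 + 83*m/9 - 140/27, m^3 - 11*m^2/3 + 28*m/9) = m^2 - 11*m/3 + 28/9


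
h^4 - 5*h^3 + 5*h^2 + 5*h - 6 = (h - 3)*(h - 2)*(h - 1)*(h + 1)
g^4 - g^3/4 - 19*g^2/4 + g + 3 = (g - 2)*(g - 1)*(g + 3/4)*(g + 2)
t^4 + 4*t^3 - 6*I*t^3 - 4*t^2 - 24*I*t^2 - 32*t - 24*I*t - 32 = (t + 2)^2*(t - 4*I)*(t - 2*I)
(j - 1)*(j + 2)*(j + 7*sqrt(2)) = j^3 + j^2 + 7*sqrt(2)*j^2 - 2*j + 7*sqrt(2)*j - 14*sqrt(2)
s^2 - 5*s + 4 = (s - 4)*(s - 1)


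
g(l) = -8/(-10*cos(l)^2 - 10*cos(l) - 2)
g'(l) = -8*(-20*sin(l)*cos(l) - 10*sin(l))/(-10*cos(l)^2 - 10*cos(l) - 2)^2 = 20*(2*cos(l) + 1)*sin(l)/(5*cos(l)^2 + 5*cos(l) + 1)^2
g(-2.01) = -18.01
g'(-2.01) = -54.91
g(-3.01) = 4.18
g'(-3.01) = 2.81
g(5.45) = 0.60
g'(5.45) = -0.79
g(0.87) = 0.63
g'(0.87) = 0.88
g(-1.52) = 3.16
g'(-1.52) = -13.71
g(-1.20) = 1.15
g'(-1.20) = -2.67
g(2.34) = -68.06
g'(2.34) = -1626.93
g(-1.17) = 1.08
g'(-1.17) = -2.38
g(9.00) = 6.72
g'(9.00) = -19.13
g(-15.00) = 45.88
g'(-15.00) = 888.57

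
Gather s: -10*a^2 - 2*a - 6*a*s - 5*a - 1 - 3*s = -10*a^2 - 7*a + s*(-6*a - 3) - 1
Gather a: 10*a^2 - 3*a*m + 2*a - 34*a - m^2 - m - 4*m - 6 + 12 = 10*a^2 + a*(-3*m - 32) - m^2 - 5*m + 6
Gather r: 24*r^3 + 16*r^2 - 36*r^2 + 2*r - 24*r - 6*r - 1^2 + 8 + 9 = 24*r^3 - 20*r^2 - 28*r + 16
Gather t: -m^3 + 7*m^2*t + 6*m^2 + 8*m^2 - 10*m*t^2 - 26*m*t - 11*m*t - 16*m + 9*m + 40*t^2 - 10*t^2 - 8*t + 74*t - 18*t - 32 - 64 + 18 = -m^3 + 14*m^2 - 7*m + t^2*(30 - 10*m) + t*(7*m^2 - 37*m + 48) - 78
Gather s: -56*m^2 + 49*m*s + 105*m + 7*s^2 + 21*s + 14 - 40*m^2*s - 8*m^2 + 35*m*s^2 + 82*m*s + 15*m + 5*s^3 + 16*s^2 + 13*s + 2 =-64*m^2 + 120*m + 5*s^3 + s^2*(35*m + 23) + s*(-40*m^2 + 131*m + 34) + 16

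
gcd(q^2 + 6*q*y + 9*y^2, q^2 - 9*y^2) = q + 3*y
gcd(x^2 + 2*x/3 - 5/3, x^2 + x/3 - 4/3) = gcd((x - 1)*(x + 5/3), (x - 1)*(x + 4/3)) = x - 1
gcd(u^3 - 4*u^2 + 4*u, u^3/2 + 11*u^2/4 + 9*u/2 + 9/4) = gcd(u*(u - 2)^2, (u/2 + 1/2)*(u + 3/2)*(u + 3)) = 1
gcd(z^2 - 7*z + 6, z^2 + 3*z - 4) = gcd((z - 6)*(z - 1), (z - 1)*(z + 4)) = z - 1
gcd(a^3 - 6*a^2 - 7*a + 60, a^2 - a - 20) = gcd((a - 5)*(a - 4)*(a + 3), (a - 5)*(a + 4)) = a - 5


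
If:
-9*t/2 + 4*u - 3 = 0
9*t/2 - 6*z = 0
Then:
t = 4*z/3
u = 3*z/2 + 3/4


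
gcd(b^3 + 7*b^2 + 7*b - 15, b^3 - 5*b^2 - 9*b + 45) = b + 3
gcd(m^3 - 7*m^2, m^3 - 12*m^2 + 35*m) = m^2 - 7*m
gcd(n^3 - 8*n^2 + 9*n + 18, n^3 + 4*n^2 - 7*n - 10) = n + 1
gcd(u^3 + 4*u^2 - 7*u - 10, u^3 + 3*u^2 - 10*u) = u^2 + 3*u - 10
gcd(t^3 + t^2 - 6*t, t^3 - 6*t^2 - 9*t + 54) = t + 3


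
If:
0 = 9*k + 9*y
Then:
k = -y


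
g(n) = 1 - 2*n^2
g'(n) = -4*n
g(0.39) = 0.70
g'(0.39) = -1.56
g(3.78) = -27.58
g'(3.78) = -15.12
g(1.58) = -3.99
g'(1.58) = -6.32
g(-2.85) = -15.24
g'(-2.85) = 11.40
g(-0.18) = 0.94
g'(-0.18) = 0.72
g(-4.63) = -41.87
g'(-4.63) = 18.52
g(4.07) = -32.13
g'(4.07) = -16.28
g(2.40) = -10.52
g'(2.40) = -9.60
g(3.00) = -17.00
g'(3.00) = -12.00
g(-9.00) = -161.00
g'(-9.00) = 36.00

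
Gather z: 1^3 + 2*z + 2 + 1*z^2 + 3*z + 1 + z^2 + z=2*z^2 + 6*z + 4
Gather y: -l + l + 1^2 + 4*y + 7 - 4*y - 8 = 0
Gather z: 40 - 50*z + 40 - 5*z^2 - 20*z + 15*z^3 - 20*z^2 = 15*z^3 - 25*z^2 - 70*z + 80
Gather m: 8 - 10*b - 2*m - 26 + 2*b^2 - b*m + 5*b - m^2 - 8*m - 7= 2*b^2 - 5*b - m^2 + m*(-b - 10) - 25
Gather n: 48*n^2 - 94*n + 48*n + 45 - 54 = 48*n^2 - 46*n - 9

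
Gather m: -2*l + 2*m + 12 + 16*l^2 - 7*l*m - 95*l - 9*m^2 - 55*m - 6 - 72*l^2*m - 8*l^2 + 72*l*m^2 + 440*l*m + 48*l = 8*l^2 - 49*l + m^2*(72*l - 9) + m*(-72*l^2 + 433*l - 53) + 6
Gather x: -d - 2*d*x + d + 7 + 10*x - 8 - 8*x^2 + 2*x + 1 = -8*x^2 + x*(12 - 2*d)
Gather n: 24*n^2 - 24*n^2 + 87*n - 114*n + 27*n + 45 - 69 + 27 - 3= 0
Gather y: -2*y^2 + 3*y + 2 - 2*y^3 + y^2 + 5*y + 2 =-2*y^3 - y^2 + 8*y + 4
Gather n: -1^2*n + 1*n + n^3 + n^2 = n^3 + n^2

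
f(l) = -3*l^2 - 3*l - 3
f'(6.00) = -39.00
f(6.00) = -129.00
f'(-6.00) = 33.00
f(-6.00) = -93.00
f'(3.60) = -24.60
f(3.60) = -52.68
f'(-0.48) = -0.12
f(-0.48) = -2.25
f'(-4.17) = 22.02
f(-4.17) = -42.66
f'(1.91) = -14.46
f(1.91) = -19.67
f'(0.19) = -4.14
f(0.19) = -3.68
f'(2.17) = -16.02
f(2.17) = -23.64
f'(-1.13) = 3.78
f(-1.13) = -3.44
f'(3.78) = -25.68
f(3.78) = -57.21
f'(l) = -6*l - 3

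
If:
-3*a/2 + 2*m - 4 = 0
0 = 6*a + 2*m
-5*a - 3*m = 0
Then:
No Solution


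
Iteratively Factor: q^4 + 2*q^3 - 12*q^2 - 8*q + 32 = (q + 2)*(q^3 - 12*q + 16) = (q - 2)*(q + 2)*(q^2 + 2*q - 8) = (q - 2)*(q + 2)*(q + 4)*(q - 2)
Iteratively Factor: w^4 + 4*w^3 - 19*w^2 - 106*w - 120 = (w + 3)*(w^3 + w^2 - 22*w - 40) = (w - 5)*(w + 3)*(w^2 + 6*w + 8) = (w - 5)*(w + 3)*(w + 4)*(w + 2)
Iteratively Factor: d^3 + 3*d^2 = (d)*(d^2 + 3*d) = d*(d + 3)*(d)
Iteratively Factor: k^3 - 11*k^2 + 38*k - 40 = (k - 2)*(k^2 - 9*k + 20) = (k - 5)*(k - 2)*(k - 4)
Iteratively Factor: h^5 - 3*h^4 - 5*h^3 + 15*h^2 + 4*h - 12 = (h - 3)*(h^4 - 5*h^2 + 4) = (h - 3)*(h - 2)*(h^3 + 2*h^2 - h - 2) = (h - 3)*(h - 2)*(h - 1)*(h^2 + 3*h + 2) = (h - 3)*(h - 2)*(h - 1)*(h + 1)*(h + 2)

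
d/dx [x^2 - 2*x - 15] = 2*x - 2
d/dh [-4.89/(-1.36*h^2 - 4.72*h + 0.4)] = (-13.3008*h - 23.0808)/(1.36*h^2 + 4.72*h - 0.4)^2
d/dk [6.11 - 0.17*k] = -0.170000000000000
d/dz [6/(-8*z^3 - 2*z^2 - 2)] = 6*z*(6*z + 1)/(4*z^3 + z^2 + 1)^2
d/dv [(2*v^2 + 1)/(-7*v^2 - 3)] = 2*v/(7*v^2 + 3)^2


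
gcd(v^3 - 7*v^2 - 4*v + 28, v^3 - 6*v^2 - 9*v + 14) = v^2 - 5*v - 14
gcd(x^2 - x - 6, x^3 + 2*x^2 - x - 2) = x + 2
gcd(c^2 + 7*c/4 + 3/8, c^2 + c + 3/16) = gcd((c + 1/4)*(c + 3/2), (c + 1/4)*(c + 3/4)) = c + 1/4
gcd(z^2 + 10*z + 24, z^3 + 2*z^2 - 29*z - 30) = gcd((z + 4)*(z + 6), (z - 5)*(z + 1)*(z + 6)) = z + 6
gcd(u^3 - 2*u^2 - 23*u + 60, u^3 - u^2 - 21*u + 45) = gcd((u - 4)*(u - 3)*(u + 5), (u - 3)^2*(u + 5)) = u^2 + 2*u - 15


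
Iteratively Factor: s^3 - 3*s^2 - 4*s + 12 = (s + 2)*(s^2 - 5*s + 6) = (s - 2)*(s + 2)*(s - 3)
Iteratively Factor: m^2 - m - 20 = (m + 4)*(m - 5)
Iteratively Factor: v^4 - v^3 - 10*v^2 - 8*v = (v + 1)*(v^3 - 2*v^2 - 8*v) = (v - 4)*(v + 1)*(v^2 + 2*v) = v*(v - 4)*(v + 1)*(v + 2)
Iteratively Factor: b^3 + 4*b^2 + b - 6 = (b + 2)*(b^2 + 2*b - 3) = (b + 2)*(b + 3)*(b - 1)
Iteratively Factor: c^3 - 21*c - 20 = (c - 5)*(c^2 + 5*c + 4) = (c - 5)*(c + 1)*(c + 4)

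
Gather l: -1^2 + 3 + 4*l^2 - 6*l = 4*l^2 - 6*l + 2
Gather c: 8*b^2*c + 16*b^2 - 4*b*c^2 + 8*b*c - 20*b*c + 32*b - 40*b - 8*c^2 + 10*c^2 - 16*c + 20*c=16*b^2 - 8*b + c^2*(2 - 4*b) + c*(8*b^2 - 12*b + 4)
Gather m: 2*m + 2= 2*m + 2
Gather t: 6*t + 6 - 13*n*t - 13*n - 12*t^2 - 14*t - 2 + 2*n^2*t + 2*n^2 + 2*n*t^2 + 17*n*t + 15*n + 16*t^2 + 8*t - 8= 2*n^2 + 2*n + t^2*(2*n + 4) + t*(2*n^2 + 4*n) - 4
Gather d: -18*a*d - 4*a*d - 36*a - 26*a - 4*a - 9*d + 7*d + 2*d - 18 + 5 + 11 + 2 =-22*a*d - 66*a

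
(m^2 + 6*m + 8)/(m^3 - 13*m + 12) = (m + 2)/(m^2 - 4*m + 3)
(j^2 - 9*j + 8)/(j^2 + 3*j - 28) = (j^2 - 9*j + 8)/(j^2 + 3*j - 28)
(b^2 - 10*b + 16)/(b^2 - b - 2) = (b - 8)/(b + 1)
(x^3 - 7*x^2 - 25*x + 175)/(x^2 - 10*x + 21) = (x^2 - 25)/(x - 3)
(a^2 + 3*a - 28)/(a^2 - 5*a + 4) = (a + 7)/(a - 1)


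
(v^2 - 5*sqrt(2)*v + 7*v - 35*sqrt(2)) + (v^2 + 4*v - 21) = 2*v^2 - 5*sqrt(2)*v + 11*v - 35*sqrt(2) - 21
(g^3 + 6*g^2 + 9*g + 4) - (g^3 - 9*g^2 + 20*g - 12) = 15*g^2 - 11*g + 16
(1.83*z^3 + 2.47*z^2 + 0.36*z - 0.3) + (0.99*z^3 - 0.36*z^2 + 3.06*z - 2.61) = 2.82*z^3 + 2.11*z^2 + 3.42*z - 2.91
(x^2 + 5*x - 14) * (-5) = -5*x^2 - 25*x + 70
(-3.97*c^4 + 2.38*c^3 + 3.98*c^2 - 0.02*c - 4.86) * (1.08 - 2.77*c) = 10.9969*c^5 - 10.8802*c^4 - 8.4542*c^3 + 4.3538*c^2 + 13.4406*c - 5.2488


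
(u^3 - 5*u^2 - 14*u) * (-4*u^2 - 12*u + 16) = -4*u^5 + 8*u^4 + 132*u^3 + 88*u^2 - 224*u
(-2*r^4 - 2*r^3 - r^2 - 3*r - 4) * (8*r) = -16*r^5 - 16*r^4 - 8*r^3 - 24*r^2 - 32*r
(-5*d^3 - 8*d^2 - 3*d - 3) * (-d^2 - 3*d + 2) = 5*d^5 + 23*d^4 + 17*d^3 - 4*d^2 + 3*d - 6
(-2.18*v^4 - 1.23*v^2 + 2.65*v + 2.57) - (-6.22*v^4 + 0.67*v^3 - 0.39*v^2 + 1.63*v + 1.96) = 4.04*v^4 - 0.67*v^3 - 0.84*v^2 + 1.02*v + 0.61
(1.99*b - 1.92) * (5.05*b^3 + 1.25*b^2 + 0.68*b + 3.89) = 10.0495*b^4 - 7.2085*b^3 - 1.0468*b^2 + 6.4355*b - 7.4688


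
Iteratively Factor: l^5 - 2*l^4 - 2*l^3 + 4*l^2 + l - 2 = (l - 2)*(l^4 - 2*l^2 + 1) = (l - 2)*(l + 1)*(l^3 - l^2 - l + 1) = (l - 2)*(l + 1)^2*(l^2 - 2*l + 1) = (l - 2)*(l - 1)*(l + 1)^2*(l - 1)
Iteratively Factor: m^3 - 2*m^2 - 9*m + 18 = (m + 3)*(m^2 - 5*m + 6) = (m - 3)*(m + 3)*(m - 2)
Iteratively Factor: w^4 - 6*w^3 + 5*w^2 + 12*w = (w - 3)*(w^3 - 3*w^2 - 4*w) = (w - 3)*(w + 1)*(w^2 - 4*w) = w*(w - 3)*(w + 1)*(w - 4)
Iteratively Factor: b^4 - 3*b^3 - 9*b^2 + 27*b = (b - 3)*(b^3 - 9*b) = (b - 3)^2*(b^2 + 3*b) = (b - 3)^2*(b + 3)*(b)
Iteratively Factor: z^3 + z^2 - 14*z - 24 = (z - 4)*(z^2 + 5*z + 6) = (z - 4)*(z + 2)*(z + 3)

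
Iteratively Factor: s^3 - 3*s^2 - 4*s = (s)*(s^2 - 3*s - 4) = s*(s + 1)*(s - 4)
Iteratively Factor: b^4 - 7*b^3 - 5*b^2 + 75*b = (b - 5)*(b^3 - 2*b^2 - 15*b) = (b - 5)*(b + 3)*(b^2 - 5*b) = (b - 5)^2*(b + 3)*(b)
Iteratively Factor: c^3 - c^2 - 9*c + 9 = (c + 3)*(c^2 - 4*c + 3) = (c - 3)*(c + 3)*(c - 1)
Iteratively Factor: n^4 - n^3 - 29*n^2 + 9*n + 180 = (n - 3)*(n^3 + 2*n^2 - 23*n - 60) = (n - 5)*(n - 3)*(n^2 + 7*n + 12) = (n - 5)*(n - 3)*(n + 4)*(n + 3)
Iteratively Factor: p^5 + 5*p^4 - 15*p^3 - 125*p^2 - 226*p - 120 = (p + 4)*(p^4 + p^3 - 19*p^2 - 49*p - 30) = (p - 5)*(p + 4)*(p^3 + 6*p^2 + 11*p + 6) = (p - 5)*(p + 3)*(p + 4)*(p^2 + 3*p + 2) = (p - 5)*(p + 2)*(p + 3)*(p + 4)*(p + 1)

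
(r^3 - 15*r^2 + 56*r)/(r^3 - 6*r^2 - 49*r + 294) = r*(r - 8)/(r^2 + r - 42)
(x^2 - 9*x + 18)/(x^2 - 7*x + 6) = (x - 3)/(x - 1)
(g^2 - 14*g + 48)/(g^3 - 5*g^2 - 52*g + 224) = (g - 6)/(g^2 + 3*g - 28)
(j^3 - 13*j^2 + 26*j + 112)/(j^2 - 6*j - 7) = (j^2 - 6*j - 16)/(j + 1)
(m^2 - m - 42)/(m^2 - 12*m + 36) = (m^2 - m - 42)/(m^2 - 12*m + 36)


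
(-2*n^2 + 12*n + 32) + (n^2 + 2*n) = -n^2 + 14*n + 32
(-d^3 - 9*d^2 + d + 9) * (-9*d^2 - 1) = 9*d^5 + 81*d^4 - 8*d^3 - 72*d^2 - d - 9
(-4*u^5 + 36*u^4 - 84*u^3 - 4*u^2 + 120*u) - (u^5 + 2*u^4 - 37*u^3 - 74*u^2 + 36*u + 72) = -5*u^5 + 34*u^4 - 47*u^3 + 70*u^2 + 84*u - 72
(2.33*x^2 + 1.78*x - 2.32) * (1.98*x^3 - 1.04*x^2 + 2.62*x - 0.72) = 4.6134*x^5 + 1.1012*x^4 - 0.340199999999999*x^3 + 5.3988*x^2 - 7.36*x + 1.6704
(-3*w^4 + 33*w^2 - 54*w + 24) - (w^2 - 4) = -3*w^4 + 32*w^2 - 54*w + 28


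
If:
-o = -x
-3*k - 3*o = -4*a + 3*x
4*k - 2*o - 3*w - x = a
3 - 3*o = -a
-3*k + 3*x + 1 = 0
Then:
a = 10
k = 14/3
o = 13/3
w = -13/9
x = 13/3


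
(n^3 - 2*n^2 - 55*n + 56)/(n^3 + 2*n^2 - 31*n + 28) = (n - 8)/(n - 4)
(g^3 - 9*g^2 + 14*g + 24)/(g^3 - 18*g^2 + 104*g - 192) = (g + 1)/(g - 8)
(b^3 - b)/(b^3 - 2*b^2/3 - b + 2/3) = 3*b/(3*b - 2)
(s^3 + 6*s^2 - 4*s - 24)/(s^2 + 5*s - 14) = (s^2 + 8*s + 12)/(s + 7)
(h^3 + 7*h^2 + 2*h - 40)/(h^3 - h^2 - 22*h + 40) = (h + 4)/(h - 4)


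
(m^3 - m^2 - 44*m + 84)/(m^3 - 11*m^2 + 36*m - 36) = (m + 7)/(m - 3)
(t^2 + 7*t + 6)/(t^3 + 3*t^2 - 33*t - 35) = (t + 6)/(t^2 + 2*t - 35)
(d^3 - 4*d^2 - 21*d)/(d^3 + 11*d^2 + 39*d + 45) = d*(d - 7)/(d^2 + 8*d + 15)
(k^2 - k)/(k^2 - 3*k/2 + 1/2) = 2*k/(2*k - 1)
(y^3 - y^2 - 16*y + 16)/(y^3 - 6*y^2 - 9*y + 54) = (y^3 - y^2 - 16*y + 16)/(y^3 - 6*y^2 - 9*y + 54)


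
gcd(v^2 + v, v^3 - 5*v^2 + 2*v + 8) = v + 1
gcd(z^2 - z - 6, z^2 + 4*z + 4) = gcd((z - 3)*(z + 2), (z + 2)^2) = z + 2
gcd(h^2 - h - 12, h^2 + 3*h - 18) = 1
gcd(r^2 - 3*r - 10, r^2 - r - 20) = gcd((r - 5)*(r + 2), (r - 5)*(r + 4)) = r - 5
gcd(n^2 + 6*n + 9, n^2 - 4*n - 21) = n + 3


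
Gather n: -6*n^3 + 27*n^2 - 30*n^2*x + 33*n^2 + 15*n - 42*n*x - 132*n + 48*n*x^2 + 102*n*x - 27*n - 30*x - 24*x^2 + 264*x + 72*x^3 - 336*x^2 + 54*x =-6*n^3 + n^2*(60 - 30*x) + n*(48*x^2 + 60*x - 144) + 72*x^3 - 360*x^2 + 288*x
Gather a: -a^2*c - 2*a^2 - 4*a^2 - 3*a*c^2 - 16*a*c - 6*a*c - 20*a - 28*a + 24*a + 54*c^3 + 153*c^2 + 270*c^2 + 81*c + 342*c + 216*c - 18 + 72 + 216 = a^2*(-c - 6) + a*(-3*c^2 - 22*c - 24) + 54*c^3 + 423*c^2 + 639*c + 270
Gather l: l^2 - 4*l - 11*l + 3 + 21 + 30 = l^2 - 15*l + 54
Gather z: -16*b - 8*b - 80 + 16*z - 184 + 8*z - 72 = -24*b + 24*z - 336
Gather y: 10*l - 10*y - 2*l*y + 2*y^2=10*l + 2*y^2 + y*(-2*l - 10)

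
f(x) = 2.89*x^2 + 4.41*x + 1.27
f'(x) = 5.78*x + 4.41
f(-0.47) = -0.16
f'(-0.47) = 1.69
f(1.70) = 17.12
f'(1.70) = 14.24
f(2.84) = 37.10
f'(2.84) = 20.83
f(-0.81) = -0.41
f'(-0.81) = -0.27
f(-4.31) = 35.95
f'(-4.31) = -20.50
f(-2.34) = 6.78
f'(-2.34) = -9.12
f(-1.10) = -0.08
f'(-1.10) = -1.95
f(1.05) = 9.09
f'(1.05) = 10.48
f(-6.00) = 78.85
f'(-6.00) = -30.27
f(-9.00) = 195.67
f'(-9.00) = -47.61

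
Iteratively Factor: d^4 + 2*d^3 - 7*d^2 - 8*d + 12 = (d - 2)*(d^3 + 4*d^2 + d - 6) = (d - 2)*(d + 2)*(d^2 + 2*d - 3) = (d - 2)*(d + 2)*(d + 3)*(d - 1)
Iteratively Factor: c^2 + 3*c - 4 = (c - 1)*(c + 4)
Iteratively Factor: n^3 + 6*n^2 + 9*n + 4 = (n + 4)*(n^2 + 2*n + 1) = (n + 1)*(n + 4)*(n + 1)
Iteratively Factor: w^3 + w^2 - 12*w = (w - 3)*(w^2 + 4*w) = (w - 3)*(w + 4)*(w)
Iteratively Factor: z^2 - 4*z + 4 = (z - 2)*(z - 2)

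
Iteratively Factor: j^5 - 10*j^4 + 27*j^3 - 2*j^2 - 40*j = (j + 1)*(j^4 - 11*j^3 + 38*j^2 - 40*j) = (j - 2)*(j + 1)*(j^3 - 9*j^2 + 20*j) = j*(j - 2)*(j + 1)*(j^2 - 9*j + 20) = j*(j - 4)*(j - 2)*(j + 1)*(j - 5)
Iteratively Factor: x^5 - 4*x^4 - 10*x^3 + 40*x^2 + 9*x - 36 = (x + 3)*(x^4 - 7*x^3 + 11*x^2 + 7*x - 12) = (x + 1)*(x + 3)*(x^3 - 8*x^2 + 19*x - 12) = (x - 3)*(x + 1)*(x + 3)*(x^2 - 5*x + 4) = (x - 4)*(x - 3)*(x + 1)*(x + 3)*(x - 1)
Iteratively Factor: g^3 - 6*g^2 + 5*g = (g - 1)*(g^2 - 5*g) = (g - 5)*(g - 1)*(g)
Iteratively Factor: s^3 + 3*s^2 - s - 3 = (s + 1)*(s^2 + 2*s - 3) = (s + 1)*(s + 3)*(s - 1)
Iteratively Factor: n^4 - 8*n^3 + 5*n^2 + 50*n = (n - 5)*(n^3 - 3*n^2 - 10*n) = (n - 5)^2*(n^2 + 2*n) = n*(n - 5)^2*(n + 2)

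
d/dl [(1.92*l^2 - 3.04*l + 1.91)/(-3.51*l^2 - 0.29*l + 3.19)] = (-11.2272*l^2 + 25.6578*l - 9.1437)/(12.3201*l^4 + 2.0358*l^3 - 22.3097*l^2 - 1.8502*l + 10.1761)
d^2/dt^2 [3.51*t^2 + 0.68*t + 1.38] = 7.02000000000000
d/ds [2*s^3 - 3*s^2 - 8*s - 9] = 6*s^2 - 6*s - 8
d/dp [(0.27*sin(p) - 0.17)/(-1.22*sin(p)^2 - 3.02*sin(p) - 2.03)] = (0.3294*sin(p)^2 - 0.4148*sin(p) - 1.0615)*cos(p)/(1.4884*sin(p)^4 + 7.3688*sin(p)^3 + 14.0736*sin(p)^2 + 12.2612*sin(p) + 4.1209)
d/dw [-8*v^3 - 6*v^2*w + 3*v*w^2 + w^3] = -6*v^2 + 6*v*w + 3*w^2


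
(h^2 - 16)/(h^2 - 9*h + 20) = (h + 4)/(h - 5)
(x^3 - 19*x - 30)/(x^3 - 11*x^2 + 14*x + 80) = (x + 3)/(x - 8)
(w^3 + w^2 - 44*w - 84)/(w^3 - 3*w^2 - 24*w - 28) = (w + 6)/(w + 2)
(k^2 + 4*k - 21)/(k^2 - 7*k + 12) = (k + 7)/(k - 4)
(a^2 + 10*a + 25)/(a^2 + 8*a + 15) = (a + 5)/(a + 3)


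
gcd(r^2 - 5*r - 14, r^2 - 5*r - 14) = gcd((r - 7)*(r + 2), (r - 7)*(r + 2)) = r^2 - 5*r - 14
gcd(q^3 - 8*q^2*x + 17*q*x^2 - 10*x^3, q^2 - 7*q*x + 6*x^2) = -q + x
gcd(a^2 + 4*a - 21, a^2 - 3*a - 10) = 1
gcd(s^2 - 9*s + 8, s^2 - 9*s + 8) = s^2 - 9*s + 8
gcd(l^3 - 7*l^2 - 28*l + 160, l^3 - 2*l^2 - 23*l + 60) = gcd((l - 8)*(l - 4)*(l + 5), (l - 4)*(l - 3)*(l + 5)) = l^2 + l - 20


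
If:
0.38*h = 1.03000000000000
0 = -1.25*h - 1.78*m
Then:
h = 2.71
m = -1.90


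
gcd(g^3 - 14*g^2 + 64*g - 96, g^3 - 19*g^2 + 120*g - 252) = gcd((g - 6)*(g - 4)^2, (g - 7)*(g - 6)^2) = g - 6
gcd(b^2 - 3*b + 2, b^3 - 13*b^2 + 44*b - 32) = b - 1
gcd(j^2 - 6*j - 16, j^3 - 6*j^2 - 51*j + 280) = j - 8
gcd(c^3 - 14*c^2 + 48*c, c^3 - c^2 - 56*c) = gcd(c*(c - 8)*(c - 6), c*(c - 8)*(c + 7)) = c^2 - 8*c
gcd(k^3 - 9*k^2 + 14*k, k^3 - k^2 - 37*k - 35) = k - 7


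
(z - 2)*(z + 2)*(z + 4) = z^3 + 4*z^2 - 4*z - 16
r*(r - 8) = r^2 - 8*r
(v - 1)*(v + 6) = v^2 + 5*v - 6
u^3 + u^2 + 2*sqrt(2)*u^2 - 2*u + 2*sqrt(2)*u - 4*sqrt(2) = (u - 1)*(u + 2)*(u + 2*sqrt(2))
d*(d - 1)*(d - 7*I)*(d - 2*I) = d^4 - d^3 - 9*I*d^3 - 14*d^2 + 9*I*d^2 + 14*d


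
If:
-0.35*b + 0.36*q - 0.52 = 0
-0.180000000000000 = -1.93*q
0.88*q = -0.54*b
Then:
No Solution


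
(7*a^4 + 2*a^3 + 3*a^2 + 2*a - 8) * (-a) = -7*a^5 - 2*a^4 - 3*a^3 - 2*a^2 + 8*a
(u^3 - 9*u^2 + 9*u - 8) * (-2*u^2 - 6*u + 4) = -2*u^5 + 12*u^4 + 40*u^3 - 74*u^2 + 84*u - 32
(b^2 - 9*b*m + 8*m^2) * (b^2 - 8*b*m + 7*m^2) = b^4 - 17*b^3*m + 87*b^2*m^2 - 127*b*m^3 + 56*m^4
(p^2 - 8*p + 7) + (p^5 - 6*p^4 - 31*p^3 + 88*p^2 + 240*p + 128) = p^5 - 6*p^4 - 31*p^3 + 89*p^2 + 232*p + 135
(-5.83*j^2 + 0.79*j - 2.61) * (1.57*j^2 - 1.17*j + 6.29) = -9.1531*j^4 + 8.0614*j^3 - 41.6927*j^2 + 8.0228*j - 16.4169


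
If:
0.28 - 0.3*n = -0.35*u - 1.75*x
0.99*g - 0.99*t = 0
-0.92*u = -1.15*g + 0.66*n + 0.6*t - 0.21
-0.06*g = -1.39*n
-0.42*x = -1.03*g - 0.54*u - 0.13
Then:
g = -0.25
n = -0.01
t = -0.25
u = 0.09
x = -0.18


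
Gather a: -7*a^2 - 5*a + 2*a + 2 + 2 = -7*a^2 - 3*a + 4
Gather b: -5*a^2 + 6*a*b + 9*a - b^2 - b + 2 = -5*a^2 + 9*a - b^2 + b*(6*a - 1) + 2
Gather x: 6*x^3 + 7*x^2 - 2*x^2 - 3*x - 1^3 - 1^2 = 6*x^3 + 5*x^2 - 3*x - 2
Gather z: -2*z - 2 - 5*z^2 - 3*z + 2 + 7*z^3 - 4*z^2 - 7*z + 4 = 7*z^3 - 9*z^2 - 12*z + 4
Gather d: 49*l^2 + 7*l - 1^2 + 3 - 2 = 49*l^2 + 7*l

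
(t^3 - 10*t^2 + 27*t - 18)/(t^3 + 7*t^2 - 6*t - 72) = (t^2 - 7*t + 6)/(t^2 + 10*t + 24)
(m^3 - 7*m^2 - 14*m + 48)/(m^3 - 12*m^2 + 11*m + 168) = (m - 2)/(m - 7)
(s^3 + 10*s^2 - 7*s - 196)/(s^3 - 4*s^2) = 1 + 14/s + 49/s^2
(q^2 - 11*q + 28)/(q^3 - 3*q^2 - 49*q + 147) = (q - 4)/(q^2 + 4*q - 21)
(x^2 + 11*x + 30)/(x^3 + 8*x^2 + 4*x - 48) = (x + 5)/(x^2 + 2*x - 8)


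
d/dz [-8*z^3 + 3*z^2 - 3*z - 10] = -24*z^2 + 6*z - 3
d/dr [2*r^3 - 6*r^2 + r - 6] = 6*r^2 - 12*r + 1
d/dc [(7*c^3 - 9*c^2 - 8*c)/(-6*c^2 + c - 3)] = 2*(-21*c^4 + 7*c^3 - 60*c^2 + 27*c + 12)/(36*c^4 - 12*c^3 + 37*c^2 - 6*c + 9)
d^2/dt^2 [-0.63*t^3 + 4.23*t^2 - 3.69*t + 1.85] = 8.46 - 3.78*t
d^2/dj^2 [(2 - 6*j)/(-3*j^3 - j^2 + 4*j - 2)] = 4*((3*j - 1)*(9*j^2 + 2*j - 4)^2 + (-27*j^2 - 6*j - (3*j - 1)*(9*j + 1) + 12)*(3*j^3 + j^2 - 4*j + 2))/(3*j^3 + j^2 - 4*j + 2)^3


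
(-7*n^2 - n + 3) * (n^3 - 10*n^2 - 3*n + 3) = -7*n^5 + 69*n^4 + 34*n^3 - 48*n^2 - 12*n + 9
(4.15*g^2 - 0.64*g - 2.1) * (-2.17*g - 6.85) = -9.0055*g^3 - 27.0387*g^2 + 8.941*g + 14.385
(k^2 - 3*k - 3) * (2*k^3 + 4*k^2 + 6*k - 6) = 2*k^5 - 2*k^4 - 12*k^3 - 36*k^2 + 18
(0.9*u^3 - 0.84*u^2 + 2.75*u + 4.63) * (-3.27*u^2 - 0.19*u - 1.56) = -2.943*u^5 + 2.5758*u^4 - 10.2369*u^3 - 14.3522*u^2 - 5.1697*u - 7.2228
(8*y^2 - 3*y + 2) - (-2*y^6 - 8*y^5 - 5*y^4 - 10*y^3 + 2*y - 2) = 2*y^6 + 8*y^5 + 5*y^4 + 10*y^3 + 8*y^2 - 5*y + 4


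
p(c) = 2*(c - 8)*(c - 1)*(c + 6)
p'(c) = 2*(c - 8)*(c - 1) + 2*(c - 8)*(c + 6) + 2*(c - 1)*(c + 6) = 6*c^2 - 12*c - 92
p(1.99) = -95.08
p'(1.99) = -92.12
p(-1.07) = 185.12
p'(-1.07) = -72.29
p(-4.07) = 236.21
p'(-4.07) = 56.23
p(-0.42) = 133.43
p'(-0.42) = -85.90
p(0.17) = 80.20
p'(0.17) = -93.87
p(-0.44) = 135.15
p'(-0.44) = -85.56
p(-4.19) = 229.02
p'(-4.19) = 63.62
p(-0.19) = 113.25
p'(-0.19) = -89.50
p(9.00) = 240.00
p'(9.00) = 286.00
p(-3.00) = 264.00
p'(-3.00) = -2.00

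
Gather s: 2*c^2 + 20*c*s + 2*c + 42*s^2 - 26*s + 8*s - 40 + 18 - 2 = 2*c^2 + 2*c + 42*s^2 + s*(20*c - 18) - 24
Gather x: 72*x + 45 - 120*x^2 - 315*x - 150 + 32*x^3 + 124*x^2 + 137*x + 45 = 32*x^3 + 4*x^2 - 106*x - 60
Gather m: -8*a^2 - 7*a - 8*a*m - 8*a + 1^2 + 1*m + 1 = -8*a^2 - 15*a + m*(1 - 8*a) + 2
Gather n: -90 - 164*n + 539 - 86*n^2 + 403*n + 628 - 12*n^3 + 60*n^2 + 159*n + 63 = -12*n^3 - 26*n^2 + 398*n + 1140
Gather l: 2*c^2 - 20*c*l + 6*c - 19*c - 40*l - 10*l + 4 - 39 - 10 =2*c^2 - 13*c + l*(-20*c - 50) - 45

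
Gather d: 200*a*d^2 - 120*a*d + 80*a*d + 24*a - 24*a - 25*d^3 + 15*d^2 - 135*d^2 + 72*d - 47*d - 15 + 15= -25*d^3 + d^2*(200*a - 120) + d*(25 - 40*a)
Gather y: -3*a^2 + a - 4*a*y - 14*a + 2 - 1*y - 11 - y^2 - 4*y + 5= -3*a^2 - 13*a - y^2 + y*(-4*a - 5) - 4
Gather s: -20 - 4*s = -4*s - 20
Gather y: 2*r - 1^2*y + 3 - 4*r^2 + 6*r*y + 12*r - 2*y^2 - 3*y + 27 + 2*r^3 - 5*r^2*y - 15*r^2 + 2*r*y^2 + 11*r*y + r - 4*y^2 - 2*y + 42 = 2*r^3 - 19*r^2 + 15*r + y^2*(2*r - 6) + y*(-5*r^2 + 17*r - 6) + 72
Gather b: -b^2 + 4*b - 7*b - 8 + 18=-b^2 - 3*b + 10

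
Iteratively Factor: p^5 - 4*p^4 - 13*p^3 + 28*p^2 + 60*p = (p)*(p^4 - 4*p^3 - 13*p^2 + 28*p + 60) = p*(p - 3)*(p^3 - p^2 - 16*p - 20) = p*(p - 3)*(p + 2)*(p^2 - 3*p - 10) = p*(p - 3)*(p + 2)^2*(p - 5)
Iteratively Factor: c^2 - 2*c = (c - 2)*(c)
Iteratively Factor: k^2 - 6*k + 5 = (k - 1)*(k - 5)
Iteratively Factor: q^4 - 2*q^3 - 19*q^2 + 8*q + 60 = (q + 2)*(q^3 - 4*q^2 - 11*q + 30) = (q - 5)*(q + 2)*(q^2 + q - 6) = (q - 5)*(q + 2)*(q + 3)*(q - 2)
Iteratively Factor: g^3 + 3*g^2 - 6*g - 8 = (g - 2)*(g^2 + 5*g + 4) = (g - 2)*(g + 4)*(g + 1)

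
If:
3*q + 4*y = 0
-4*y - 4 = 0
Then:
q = 4/3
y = -1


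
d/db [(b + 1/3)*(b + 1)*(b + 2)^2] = 4*b^3 + 16*b^2 + 58*b/3 + 20/3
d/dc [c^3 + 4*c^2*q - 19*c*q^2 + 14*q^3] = 3*c^2 + 8*c*q - 19*q^2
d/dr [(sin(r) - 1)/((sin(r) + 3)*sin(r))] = (-cos(r) + 2/tan(r) + 3*cos(r)/sin(r)^2)/(sin(r) + 3)^2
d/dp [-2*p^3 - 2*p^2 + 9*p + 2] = -6*p^2 - 4*p + 9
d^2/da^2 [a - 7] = 0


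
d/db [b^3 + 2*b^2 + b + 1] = 3*b^2 + 4*b + 1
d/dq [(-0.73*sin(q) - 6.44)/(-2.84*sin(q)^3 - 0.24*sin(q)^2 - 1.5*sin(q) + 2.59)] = (-6.201*sin(q) + 1.0366*sin(3*q) + 27.522*cos(2*q) - 39.0727)*cos(q)/(2.84*sin(q)^3 + 0.24*sin(q)^2 + 1.5*sin(q) - 2.59)^2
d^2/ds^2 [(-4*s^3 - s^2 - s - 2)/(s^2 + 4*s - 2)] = 6*(-23*s^3 + 28*s^2 - 26*s - 16)/(s^6 + 12*s^5 + 42*s^4 + 16*s^3 - 84*s^2 + 48*s - 8)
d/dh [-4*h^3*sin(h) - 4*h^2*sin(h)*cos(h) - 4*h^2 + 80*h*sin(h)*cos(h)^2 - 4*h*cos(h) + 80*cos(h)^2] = -4*h^3*cos(h) - 12*h^2*sin(h) - 4*h^2*cos(2*h) + 4*h*sin(h) - 4*h*sin(2*h) + 20*h*cos(h) + 60*h*cos(3*h) - 8*h + 20*sin(h) - 80*sin(2*h) + 20*sin(3*h) - 4*cos(h)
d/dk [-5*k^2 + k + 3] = 1 - 10*k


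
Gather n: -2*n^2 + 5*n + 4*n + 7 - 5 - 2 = -2*n^2 + 9*n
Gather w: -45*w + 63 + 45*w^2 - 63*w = 45*w^2 - 108*w + 63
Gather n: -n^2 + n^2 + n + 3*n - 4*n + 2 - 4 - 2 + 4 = 0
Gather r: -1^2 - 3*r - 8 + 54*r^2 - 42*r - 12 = 54*r^2 - 45*r - 21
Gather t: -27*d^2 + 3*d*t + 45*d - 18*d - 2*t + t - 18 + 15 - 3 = -27*d^2 + 27*d + t*(3*d - 1) - 6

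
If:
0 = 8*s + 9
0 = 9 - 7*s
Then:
No Solution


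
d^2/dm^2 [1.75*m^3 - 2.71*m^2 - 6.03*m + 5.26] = 10.5*m - 5.42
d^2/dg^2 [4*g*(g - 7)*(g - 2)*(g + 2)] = 48*g^2 - 168*g - 32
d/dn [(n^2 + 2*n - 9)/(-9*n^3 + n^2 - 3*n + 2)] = (9*n^4 + 36*n^3 - 248*n^2 + 22*n - 23)/(81*n^6 - 18*n^5 + 55*n^4 - 42*n^3 + 13*n^2 - 12*n + 4)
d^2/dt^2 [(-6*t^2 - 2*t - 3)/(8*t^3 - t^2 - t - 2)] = 2*(-384*t^6 - 384*t^5 - 1248*t^4 - 492*t^3 - 93*t^2 - 141*t - 17)/(512*t^9 - 192*t^8 - 168*t^7 - 337*t^6 + 117*t^5 + 87*t^4 + 83*t^3 - 18*t^2 - 12*t - 8)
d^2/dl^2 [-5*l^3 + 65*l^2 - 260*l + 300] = 130 - 30*l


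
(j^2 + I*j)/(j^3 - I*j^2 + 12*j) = (j + I)/(j^2 - I*j + 12)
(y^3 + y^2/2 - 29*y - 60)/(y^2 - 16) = (y^2 - 7*y/2 - 15)/(y - 4)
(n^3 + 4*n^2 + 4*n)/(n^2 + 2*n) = n + 2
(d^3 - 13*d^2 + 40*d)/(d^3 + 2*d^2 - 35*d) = (d - 8)/(d + 7)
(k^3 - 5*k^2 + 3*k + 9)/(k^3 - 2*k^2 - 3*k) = (k - 3)/k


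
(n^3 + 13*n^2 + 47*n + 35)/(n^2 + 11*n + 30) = (n^2 + 8*n + 7)/(n + 6)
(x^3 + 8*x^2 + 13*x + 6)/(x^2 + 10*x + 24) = (x^2 + 2*x + 1)/(x + 4)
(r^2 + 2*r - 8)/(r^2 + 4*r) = (r - 2)/r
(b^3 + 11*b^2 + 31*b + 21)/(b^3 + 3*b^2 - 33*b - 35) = (b + 3)/(b - 5)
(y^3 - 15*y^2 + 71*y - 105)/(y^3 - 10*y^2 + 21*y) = (y - 5)/y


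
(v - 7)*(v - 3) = v^2 - 10*v + 21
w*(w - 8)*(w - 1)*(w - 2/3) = w^4 - 29*w^3/3 + 14*w^2 - 16*w/3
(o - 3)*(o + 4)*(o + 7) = o^3 + 8*o^2 - 5*o - 84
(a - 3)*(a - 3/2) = a^2 - 9*a/2 + 9/2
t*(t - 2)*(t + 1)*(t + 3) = t^4 + 2*t^3 - 5*t^2 - 6*t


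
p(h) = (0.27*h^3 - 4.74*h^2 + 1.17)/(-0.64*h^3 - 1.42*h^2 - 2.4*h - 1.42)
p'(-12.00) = -0.08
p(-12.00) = -1.24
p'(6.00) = -0.10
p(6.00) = 0.54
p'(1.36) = 0.42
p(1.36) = 0.78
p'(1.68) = 0.21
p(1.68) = 0.87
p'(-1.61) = -4.59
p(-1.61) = -8.54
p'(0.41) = 1.61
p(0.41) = -0.15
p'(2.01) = 0.07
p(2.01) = 0.92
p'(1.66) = 0.22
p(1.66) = 0.87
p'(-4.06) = -0.91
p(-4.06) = -3.42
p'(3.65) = -0.12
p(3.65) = 0.81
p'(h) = (0.81*h^2 - 9.48*h)/(-0.64*h^3 - 1.42*h^2 - 2.4*h - 1.42) + (1.92*h^2 + 2.84*h + 2.4)*(0.27*h^3 - 4.74*h^2 + 1.17)/(-0.64*h^3 - 1.42*h^2 - 2.4*h - 1.42)^2 = (-1.11022302462516e-16*h^5 - 3.417*h^4 - 1.296*h^3 + 12.4722*h^2 + 16.7844*h + 2.808)/(0.4096*h^6 + 1.8176*h^5 + 5.0884*h^4 + 8.6336*h^3 + 9.7928*h^2 + 6.816*h + 2.0164)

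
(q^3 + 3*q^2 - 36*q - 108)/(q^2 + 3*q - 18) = (q^2 - 3*q - 18)/(q - 3)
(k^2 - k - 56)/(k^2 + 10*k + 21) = (k - 8)/(k + 3)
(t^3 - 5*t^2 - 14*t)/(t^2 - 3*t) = (t^2 - 5*t - 14)/(t - 3)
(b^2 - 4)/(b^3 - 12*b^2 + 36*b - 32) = (b + 2)/(b^2 - 10*b + 16)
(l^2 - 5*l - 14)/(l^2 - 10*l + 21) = (l + 2)/(l - 3)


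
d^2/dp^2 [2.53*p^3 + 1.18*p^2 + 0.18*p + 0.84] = 15.18*p + 2.36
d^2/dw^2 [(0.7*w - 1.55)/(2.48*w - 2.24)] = -11.28896/(2.48*w - 2.24)^3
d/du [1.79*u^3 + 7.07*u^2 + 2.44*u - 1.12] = 5.37*u^2 + 14.14*u + 2.44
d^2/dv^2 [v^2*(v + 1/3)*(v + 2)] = 12*v^2 + 14*v + 4/3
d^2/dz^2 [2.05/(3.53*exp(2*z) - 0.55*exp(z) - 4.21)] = ((1.1275 - 28.946*exp(z))*(-3.53*exp(2*z) + 0.55*exp(z) + 4.21) - 2.05*(7.06*exp(z) - 0.55)*(14.12*exp(z) - 1.1)*exp(z))*exp(z)/(-3.53*exp(2*z) + 0.55*exp(z) + 4.21)^3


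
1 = 1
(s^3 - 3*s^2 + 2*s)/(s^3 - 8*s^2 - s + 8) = s*(s - 2)/(s^2 - 7*s - 8)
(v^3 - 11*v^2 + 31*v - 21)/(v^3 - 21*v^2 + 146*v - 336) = (v^2 - 4*v + 3)/(v^2 - 14*v + 48)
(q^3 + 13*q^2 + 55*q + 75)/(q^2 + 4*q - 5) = (q^2 + 8*q + 15)/(q - 1)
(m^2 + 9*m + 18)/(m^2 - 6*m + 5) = (m^2 + 9*m + 18)/(m^2 - 6*m + 5)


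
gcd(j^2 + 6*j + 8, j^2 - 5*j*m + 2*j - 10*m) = j + 2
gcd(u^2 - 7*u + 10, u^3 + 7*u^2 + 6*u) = 1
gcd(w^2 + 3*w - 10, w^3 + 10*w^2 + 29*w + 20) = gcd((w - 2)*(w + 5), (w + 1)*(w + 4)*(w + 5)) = w + 5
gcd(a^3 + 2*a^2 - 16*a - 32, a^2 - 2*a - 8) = a^2 - 2*a - 8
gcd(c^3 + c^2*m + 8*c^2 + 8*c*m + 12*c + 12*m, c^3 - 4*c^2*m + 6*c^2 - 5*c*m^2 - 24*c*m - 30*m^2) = c^2 + c*m + 6*c + 6*m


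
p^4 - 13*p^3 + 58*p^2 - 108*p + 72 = (p - 6)*(p - 3)*(p - 2)^2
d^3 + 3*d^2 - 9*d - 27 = (d - 3)*(d + 3)^2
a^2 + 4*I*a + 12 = (a - 2*I)*(a + 6*I)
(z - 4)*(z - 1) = z^2 - 5*z + 4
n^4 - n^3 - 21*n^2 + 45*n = n*(n - 3)^2*(n + 5)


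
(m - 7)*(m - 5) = m^2 - 12*m + 35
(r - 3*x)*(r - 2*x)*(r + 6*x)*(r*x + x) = r^4*x + r^3*x^2 + r^3*x - 24*r^2*x^3 + r^2*x^2 + 36*r*x^4 - 24*r*x^3 + 36*x^4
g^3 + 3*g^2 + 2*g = g*(g + 1)*(g + 2)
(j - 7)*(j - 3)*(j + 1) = j^3 - 9*j^2 + 11*j + 21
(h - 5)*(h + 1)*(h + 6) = h^3 + 2*h^2 - 29*h - 30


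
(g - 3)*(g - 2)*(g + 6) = g^3 + g^2 - 24*g + 36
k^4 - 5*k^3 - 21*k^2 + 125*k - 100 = (k - 5)*(k - 4)*(k - 1)*(k + 5)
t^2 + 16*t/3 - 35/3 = (t - 5/3)*(t + 7)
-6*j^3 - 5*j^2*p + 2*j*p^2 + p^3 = (-2*j + p)*(j + p)*(3*j + p)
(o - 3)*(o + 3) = o^2 - 9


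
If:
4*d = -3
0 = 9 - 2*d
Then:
No Solution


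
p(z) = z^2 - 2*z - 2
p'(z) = 2*z - 2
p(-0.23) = -1.49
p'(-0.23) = -2.46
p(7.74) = 42.43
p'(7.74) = 13.48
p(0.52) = -2.77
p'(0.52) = -0.96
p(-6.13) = 47.84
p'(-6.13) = -14.26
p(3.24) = 2.02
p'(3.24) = 4.48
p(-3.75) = 19.56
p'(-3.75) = -9.50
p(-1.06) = 1.24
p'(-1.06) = -4.12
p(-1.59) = 3.71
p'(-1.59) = -5.18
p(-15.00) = 253.00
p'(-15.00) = -32.00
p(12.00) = 118.00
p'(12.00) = 22.00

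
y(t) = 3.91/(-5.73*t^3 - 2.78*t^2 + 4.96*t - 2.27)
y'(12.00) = 0.00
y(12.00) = -0.00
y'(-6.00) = 0.00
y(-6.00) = 0.00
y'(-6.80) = 0.00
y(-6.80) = 0.00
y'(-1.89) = 0.61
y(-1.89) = 0.23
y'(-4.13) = 0.01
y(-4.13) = 0.01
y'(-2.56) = 0.09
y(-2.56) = 0.06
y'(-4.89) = 0.00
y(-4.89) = 0.01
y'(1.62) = 0.29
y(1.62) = -0.15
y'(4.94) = 0.00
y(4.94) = -0.01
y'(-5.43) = 0.00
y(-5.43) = 0.00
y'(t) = 3.91*(17.19*t^2 + 5.56*t - 4.96)/(-5.73*t^3 - 2.78*t^2 + 4.96*t - 2.27)^2 = (67.2129*t^2 + 21.7396*t - 19.3936)/(5.73*t^3 + 2.78*t^2 - 4.96*t + 2.27)^2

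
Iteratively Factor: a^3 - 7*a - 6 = (a + 2)*(a^2 - 2*a - 3) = (a - 3)*(a + 2)*(a + 1)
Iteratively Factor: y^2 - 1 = (y + 1)*(y - 1)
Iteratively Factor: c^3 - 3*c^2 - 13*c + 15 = (c + 3)*(c^2 - 6*c + 5) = (c - 5)*(c + 3)*(c - 1)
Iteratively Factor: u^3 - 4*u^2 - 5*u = (u + 1)*(u^2 - 5*u) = (u - 5)*(u + 1)*(u)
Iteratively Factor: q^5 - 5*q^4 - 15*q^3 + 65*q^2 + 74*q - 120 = (q - 4)*(q^4 - q^3 - 19*q^2 - 11*q + 30) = (q - 5)*(q - 4)*(q^3 + 4*q^2 + q - 6) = (q - 5)*(q - 4)*(q + 3)*(q^2 + q - 2) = (q - 5)*(q - 4)*(q + 2)*(q + 3)*(q - 1)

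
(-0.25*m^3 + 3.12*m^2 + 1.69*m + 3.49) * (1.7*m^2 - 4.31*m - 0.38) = -0.425*m^5 + 6.3815*m^4 - 10.4792*m^3 - 2.5365*m^2 - 15.6841*m - 1.3262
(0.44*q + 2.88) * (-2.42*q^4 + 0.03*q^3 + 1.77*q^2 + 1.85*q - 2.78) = -1.0648*q^5 - 6.9564*q^4 + 0.8652*q^3 + 5.9116*q^2 + 4.1048*q - 8.0064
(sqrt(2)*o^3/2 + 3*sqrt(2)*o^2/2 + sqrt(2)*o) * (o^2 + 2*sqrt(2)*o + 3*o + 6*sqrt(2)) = sqrt(2)*o^5/2 + 2*o^4 + 3*sqrt(2)*o^4 + 11*sqrt(2)*o^3/2 + 12*o^3 + 3*sqrt(2)*o^2 + 22*o^2 + 12*o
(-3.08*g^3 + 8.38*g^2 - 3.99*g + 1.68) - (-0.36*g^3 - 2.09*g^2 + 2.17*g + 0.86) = -2.72*g^3 + 10.47*g^2 - 6.16*g + 0.82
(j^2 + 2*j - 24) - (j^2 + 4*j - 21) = -2*j - 3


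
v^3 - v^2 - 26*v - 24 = (v - 6)*(v + 1)*(v + 4)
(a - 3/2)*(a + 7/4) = a^2 + a/4 - 21/8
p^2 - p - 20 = (p - 5)*(p + 4)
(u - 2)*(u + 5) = u^2 + 3*u - 10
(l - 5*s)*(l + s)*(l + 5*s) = l^3 + l^2*s - 25*l*s^2 - 25*s^3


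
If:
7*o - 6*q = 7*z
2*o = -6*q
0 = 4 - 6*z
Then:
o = 14/27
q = -14/81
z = 2/3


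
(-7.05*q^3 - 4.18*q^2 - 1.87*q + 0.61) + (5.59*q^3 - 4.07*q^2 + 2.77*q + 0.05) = -1.46*q^3 - 8.25*q^2 + 0.9*q + 0.66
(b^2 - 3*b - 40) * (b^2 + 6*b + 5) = b^4 + 3*b^3 - 53*b^2 - 255*b - 200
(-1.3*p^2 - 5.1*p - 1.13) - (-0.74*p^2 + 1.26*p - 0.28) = -0.56*p^2 - 6.36*p - 0.85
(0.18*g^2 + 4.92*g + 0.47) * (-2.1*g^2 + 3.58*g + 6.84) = -0.378*g^4 - 9.6876*g^3 + 17.8578*g^2 + 35.3354*g + 3.2148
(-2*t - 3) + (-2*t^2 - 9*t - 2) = -2*t^2 - 11*t - 5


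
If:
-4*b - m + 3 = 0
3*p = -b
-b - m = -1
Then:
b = 2/3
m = 1/3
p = -2/9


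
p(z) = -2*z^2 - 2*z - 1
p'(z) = -4*z - 2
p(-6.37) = -69.41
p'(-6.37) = 23.48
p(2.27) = -15.85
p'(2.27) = -11.08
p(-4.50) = -32.50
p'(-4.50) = 16.00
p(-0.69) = -0.57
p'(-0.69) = 0.76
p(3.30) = -29.38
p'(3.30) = -15.20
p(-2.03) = -5.18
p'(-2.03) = 6.12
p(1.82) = -11.26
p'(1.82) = -9.28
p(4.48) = -50.10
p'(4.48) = -19.92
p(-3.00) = -13.00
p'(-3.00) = 10.00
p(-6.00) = -61.00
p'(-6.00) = 22.00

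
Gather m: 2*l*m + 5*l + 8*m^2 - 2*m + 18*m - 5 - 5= 5*l + 8*m^2 + m*(2*l + 16) - 10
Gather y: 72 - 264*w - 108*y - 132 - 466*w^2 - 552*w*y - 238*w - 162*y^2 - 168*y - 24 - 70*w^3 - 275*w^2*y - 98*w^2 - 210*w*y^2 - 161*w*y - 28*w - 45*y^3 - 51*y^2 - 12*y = -70*w^3 - 564*w^2 - 530*w - 45*y^3 + y^2*(-210*w - 213) + y*(-275*w^2 - 713*w - 288) - 84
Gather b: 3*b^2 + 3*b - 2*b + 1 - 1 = 3*b^2 + b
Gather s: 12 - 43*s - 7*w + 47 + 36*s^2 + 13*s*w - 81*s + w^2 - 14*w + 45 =36*s^2 + s*(13*w - 124) + w^2 - 21*w + 104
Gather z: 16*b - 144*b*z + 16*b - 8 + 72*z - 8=32*b + z*(72 - 144*b) - 16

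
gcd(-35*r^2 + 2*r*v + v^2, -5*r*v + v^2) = 5*r - v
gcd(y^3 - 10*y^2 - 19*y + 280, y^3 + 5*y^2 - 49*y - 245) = y^2 - 2*y - 35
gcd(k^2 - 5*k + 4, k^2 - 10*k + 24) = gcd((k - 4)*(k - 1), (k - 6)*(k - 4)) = k - 4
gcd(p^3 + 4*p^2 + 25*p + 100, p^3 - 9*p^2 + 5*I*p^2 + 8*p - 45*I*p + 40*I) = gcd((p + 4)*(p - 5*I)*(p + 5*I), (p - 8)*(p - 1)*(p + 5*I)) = p + 5*I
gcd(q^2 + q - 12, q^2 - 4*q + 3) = q - 3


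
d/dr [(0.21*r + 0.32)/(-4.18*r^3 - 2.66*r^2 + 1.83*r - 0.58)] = (1.7556*r^3 + 4.5714*r^2 + 1.7024*r - 0.7074)/(17.4724*r^6 + 22.2376*r^5 - 8.2232*r^4 - 4.8868*r^3 + 6.4345*r^2 - 2.1228*r + 0.3364)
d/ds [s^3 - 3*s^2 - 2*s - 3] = 3*s^2 - 6*s - 2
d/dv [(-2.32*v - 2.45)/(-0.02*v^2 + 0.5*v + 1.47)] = (0.0464*v^2 - 1.16*v - (0.04*v - 0.5)*(2.32*v + 2.45) - 3.4104)/(-0.02*v^2 + 0.5*v + 1.47)^2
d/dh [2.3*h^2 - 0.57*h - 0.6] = 4.6*h - 0.57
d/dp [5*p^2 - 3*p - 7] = 10*p - 3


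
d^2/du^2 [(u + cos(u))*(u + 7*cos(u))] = -8*u*cos(u) + 28*sin(u)^2 - 16*sin(u) - 12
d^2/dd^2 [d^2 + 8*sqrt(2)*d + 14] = 2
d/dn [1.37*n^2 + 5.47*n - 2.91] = 2.74*n + 5.47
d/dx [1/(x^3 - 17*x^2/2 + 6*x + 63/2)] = 4*(-3*x^2 + 17*x - 6)/(2*x^3 - 17*x^2 + 12*x + 63)^2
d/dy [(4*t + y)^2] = 8*t + 2*y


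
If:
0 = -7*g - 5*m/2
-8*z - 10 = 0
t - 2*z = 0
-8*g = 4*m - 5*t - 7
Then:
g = 55/32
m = -77/16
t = -5/2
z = -5/4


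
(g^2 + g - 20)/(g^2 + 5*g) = (g - 4)/g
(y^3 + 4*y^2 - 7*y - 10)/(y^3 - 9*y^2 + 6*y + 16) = (y + 5)/(y - 8)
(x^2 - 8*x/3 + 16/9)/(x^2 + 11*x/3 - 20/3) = (x - 4/3)/(x + 5)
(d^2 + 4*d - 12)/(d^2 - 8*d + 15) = (d^2 + 4*d - 12)/(d^2 - 8*d + 15)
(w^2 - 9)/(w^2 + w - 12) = (w + 3)/(w + 4)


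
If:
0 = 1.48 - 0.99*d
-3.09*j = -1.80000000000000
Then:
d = 1.49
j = 0.58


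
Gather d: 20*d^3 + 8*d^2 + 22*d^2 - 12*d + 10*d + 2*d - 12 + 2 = 20*d^3 + 30*d^2 - 10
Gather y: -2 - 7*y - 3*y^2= -3*y^2 - 7*y - 2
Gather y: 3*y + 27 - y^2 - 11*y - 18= -y^2 - 8*y + 9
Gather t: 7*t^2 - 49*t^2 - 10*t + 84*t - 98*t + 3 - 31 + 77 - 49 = -42*t^2 - 24*t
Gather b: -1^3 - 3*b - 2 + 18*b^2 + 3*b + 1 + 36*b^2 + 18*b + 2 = 54*b^2 + 18*b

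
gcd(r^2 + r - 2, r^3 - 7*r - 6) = r + 2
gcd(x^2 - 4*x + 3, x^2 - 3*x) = x - 3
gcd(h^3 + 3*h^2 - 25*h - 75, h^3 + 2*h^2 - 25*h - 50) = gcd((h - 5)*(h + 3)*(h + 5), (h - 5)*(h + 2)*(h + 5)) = h^2 - 25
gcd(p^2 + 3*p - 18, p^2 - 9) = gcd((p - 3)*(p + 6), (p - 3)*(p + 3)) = p - 3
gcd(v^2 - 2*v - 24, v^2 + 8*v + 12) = 1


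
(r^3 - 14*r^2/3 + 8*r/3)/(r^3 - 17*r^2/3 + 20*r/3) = (3*r - 2)/(3*r - 5)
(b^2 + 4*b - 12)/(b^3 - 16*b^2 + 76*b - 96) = (b + 6)/(b^2 - 14*b + 48)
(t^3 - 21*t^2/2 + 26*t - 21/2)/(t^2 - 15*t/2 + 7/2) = t - 3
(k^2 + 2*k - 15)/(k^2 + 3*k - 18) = (k + 5)/(k + 6)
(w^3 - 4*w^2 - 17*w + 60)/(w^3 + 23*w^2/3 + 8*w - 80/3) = 3*(w^2 - 8*w + 15)/(3*w^2 + 11*w - 20)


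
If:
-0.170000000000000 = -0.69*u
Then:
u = 0.25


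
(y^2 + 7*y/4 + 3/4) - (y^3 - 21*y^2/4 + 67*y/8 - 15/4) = -y^3 + 25*y^2/4 - 53*y/8 + 9/2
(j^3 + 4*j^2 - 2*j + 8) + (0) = j^3 + 4*j^2 - 2*j + 8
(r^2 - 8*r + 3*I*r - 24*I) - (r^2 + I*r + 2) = -8*r + 2*I*r - 2 - 24*I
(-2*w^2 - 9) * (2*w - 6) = -4*w^3 + 12*w^2 - 18*w + 54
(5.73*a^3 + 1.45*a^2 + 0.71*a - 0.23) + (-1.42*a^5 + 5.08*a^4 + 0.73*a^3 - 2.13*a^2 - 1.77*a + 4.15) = -1.42*a^5 + 5.08*a^4 + 6.46*a^3 - 0.68*a^2 - 1.06*a + 3.92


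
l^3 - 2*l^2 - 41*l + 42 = (l - 7)*(l - 1)*(l + 6)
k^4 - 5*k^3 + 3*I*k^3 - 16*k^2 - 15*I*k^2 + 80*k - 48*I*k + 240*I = (k - 5)*(k - 4)*(k + 4)*(k + 3*I)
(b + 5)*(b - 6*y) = b^2 - 6*b*y + 5*b - 30*y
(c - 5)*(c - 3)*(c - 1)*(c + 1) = c^4 - 8*c^3 + 14*c^2 + 8*c - 15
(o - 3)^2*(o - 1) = o^3 - 7*o^2 + 15*o - 9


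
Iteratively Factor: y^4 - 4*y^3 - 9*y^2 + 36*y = (y + 3)*(y^3 - 7*y^2 + 12*y) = y*(y + 3)*(y^2 - 7*y + 12) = y*(y - 3)*(y + 3)*(y - 4)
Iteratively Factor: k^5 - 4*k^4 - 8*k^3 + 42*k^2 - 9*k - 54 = (k - 3)*(k^4 - k^3 - 11*k^2 + 9*k + 18) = (k - 3)*(k - 2)*(k^3 + k^2 - 9*k - 9) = (k - 3)^2*(k - 2)*(k^2 + 4*k + 3) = (k - 3)^2*(k - 2)*(k + 3)*(k + 1)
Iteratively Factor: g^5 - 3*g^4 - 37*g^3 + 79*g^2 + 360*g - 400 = (g - 5)*(g^4 + 2*g^3 - 27*g^2 - 56*g + 80) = (g - 5)*(g + 4)*(g^3 - 2*g^2 - 19*g + 20) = (g - 5)*(g - 1)*(g + 4)*(g^2 - g - 20) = (g - 5)*(g - 1)*(g + 4)^2*(g - 5)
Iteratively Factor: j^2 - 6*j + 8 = (j - 4)*(j - 2)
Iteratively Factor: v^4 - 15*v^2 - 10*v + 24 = (v - 4)*(v^3 + 4*v^2 + v - 6) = (v - 4)*(v + 3)*(v^2 + v - 2) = (v - 4)*(v + 2)*(v + 3)*(v - 1)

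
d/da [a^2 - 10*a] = 2*a - 10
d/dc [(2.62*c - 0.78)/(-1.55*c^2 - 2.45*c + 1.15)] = (4.061*c^2 - 2.418*c + 1.102)/(2.4025*c^4 + 7.595*c^3 + 2.4375*c^2 - 5.635*c + 1.3225)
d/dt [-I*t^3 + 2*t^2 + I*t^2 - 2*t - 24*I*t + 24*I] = -3*I*t^2 + 2*t*(2 + I) - 2 - 24*I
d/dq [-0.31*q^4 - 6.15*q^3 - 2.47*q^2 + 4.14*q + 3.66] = -1.24*q^3 - 18.45*q^2 - 4.94*q + 4.14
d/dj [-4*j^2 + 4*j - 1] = 4 - 8*j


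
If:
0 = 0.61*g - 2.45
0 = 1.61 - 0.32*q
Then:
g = 4.02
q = 5.03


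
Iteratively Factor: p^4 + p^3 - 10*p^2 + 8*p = (p - 1)*(p^3 + 2*p^2 - 8*p) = (p - 1)*(p + 4)*(p^2 - 2*p) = (p - 2)*(p - 1)*(p + 4)*(p)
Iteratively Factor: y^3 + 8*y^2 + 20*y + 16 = (y + 2)*(y^2 + 6*y + 8) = (y + 2)*(y + 4)*(y + 2)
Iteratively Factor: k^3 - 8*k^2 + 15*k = (k)*(k^2 - 8*k + 15) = k*(k - 3)*(k - 5)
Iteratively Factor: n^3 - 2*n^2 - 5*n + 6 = (n - 1)*(n^2 - n - 6) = (n - 1)*(n + 2)*(n - 3)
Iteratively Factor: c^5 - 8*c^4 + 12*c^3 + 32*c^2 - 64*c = (c - 4)*(c^4 - 4*c^3 - 4*c^2 + 16*c) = (c - 4)*(c - 2)*(c^3 - 2*c^2 - 8*c) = (c - 4)^2*(c - 2)*(c^2 + 2*c) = c*(c - 4)^2*(c - 2)*(c + 2)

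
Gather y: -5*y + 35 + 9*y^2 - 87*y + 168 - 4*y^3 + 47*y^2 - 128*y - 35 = -4*y^3 + 56*y^2 - 220*y + 168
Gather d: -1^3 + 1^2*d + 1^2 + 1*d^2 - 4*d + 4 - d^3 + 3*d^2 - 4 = -d^3 + 4*d^2 - 3*d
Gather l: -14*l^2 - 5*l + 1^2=-14*l^2 - 5*l + 1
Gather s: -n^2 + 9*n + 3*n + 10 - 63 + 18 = -n^2 + 12*n - 35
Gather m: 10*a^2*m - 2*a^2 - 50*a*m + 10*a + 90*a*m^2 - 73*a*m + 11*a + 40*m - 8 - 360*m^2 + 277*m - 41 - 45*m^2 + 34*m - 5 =-2*a^2 + 21*a + m^2*(90*a - 405) + m*(10*a^2 - 123*a + 351) - 54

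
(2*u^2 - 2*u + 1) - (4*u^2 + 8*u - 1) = -2*u^2 - 10*u + 2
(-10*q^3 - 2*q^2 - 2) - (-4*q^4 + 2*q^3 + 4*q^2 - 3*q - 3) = 4*q^4 - 12*q^3 - 6*q^2 + 3*q + 1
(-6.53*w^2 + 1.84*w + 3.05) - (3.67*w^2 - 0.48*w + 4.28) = -10.2*w^2 + 2.32*w - 1.23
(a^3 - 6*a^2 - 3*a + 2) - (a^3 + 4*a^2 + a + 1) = -10*a^2 - 4*a + 1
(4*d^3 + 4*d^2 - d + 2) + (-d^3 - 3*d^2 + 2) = 3*d^3 + d^2 - d + 4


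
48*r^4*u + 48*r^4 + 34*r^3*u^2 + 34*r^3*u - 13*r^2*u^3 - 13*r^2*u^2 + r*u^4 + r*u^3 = (-8*r + u)*(-6*r + u)*(r + u)*(r*u + r)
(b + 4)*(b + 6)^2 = b^3 + 16*b^2 + 84*b + 144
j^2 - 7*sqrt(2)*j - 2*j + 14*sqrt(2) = (j - 2)*(j - 7*sqrt(2))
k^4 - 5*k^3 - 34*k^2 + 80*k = k*(k - 8)*(k - 2)*(k + 5)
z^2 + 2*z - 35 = (z - 5)*(z + 7)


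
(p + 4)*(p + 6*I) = p^2 + 4*p + 6*I*p + 24*I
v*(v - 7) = v^2 - 7*v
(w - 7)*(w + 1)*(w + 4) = w^3 - 2*w^2 - 31*w - 28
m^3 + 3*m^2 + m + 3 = (m + 3)*(m - I)*(m + I)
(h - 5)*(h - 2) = h^2 - 7*h + 10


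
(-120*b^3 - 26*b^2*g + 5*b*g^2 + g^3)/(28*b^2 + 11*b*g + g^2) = (-30*b^2 + b*g + g^2)/(7*b + g)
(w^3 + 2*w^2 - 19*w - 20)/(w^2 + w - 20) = w + 1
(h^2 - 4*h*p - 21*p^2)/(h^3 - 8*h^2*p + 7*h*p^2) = (-h - 3*p)/(h*(-h + p))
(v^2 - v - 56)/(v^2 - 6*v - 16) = (v + 7)/(v + 2)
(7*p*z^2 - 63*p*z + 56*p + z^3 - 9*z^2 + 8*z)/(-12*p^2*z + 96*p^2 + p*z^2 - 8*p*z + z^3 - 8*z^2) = (7*p*z - 7*p + z^2 - z)/(-12*p^2 + p*z + z^2)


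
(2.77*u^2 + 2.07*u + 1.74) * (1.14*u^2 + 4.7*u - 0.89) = 3.1578*u^4 + 15.3788*u^3 + 9.2473*u^2 + 6.3357*u - 1.5486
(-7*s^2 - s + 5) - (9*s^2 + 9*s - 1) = -16*s^2 - 10*s + 6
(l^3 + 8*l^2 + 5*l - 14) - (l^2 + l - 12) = l^3 + 7*l^2 + 4*l - 2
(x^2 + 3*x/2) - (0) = x^2 + 3*x/2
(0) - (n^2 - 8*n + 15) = -n^2 + 8*n - 15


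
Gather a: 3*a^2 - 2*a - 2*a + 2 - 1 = 3*a^2 - 4*a + 1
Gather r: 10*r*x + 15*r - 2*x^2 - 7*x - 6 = r*(10*x + 15) - 2*x^2 - 7*x - 6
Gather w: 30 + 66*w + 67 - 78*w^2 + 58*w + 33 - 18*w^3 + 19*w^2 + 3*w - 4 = -18*w^3 - 59*w^2 + 127*w + 126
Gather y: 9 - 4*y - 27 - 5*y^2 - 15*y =-5*y^2 - 19*y - 18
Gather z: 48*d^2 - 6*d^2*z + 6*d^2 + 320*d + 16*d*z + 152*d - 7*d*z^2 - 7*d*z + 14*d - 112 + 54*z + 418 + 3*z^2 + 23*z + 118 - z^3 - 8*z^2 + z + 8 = 54*d^2 + 486*d - z^3 + z^2*(-7*d - 5) + z*(-6*d^2 + 9*d + 78) + 432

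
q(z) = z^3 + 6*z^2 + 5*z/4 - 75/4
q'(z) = 3*z^2 + 12*z + 5/4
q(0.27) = -17.96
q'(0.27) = 4.71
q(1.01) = -10.34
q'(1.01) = 16.43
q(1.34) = -3.90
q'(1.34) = 22.72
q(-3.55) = 7.69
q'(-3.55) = -3.54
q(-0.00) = -18.75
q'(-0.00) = 1.25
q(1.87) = 11.11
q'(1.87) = 34.18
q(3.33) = 88.87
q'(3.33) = 74.48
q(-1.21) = -13.25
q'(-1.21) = -8.88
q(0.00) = -18.75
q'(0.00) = 1.25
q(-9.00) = -273.00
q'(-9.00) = 136.25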